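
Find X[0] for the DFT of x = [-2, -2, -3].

X[0] = Σ(n=0 to 2) x[n] · ω_3^0 = Σ x[n]
= (-2) + (-2) + (-3)

X[0] = -7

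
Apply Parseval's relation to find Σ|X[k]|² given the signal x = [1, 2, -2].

Parseval: Σ|x[n]|² = (1/N)Σ|X[k]|², so Σ|X[k]|² = N·Σ|x[n]|² = 3·9.0000

Σ|X[k]|² = N·Σ|x[n]|² = 3·9.0000 = 27.0000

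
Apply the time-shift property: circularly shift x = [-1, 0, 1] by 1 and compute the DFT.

Time shift by 1: X_shifted[k] = ω_3^(1k) · X[k]
Shifted x = [1, -1, 0]

DFT(x[n-1]) = [0, 1.5000+0.8660i, 1.5000-0.8660i]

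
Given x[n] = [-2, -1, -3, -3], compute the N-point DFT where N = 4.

X[k] = Σ(n=0 to 3) x[n] · ω_4^(nk)
where ω_4 = e^(-2πi/4)

Computing each X[k]:
X[0] = -9
X[1] = 1-2i
X[2] = -1
X[3] = 1+2i

X = [-9, 1-2i, -1, 1+2i]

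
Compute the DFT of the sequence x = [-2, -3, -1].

X[k] = Σ(n=0 to 2) x[n] · ω_3^(nk)
where ω_3 = e^(-2πi/3)

Computing each X[k]:
X[0] = -6
X[1] = 1.7321i
X[2] = -1.7321i

X = [-6, 1.7321i, -1.7321i]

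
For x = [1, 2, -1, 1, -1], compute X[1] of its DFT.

X[1] = Σ(n=0 to 4) x[n] · ω_5^(1n) where ω_5 = e^(-2πi/5)
= (1)·ω_5^0 + (2)·ω_5^1 + (-1)·ω_5^2 + (1)·ω_5^3 + (-1)·ω_5^4

X[1] = 1.3090-1.6776i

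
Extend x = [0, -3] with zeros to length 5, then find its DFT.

Original 2-point DFT: [-3, 3]
Zero-padded 5-point DFT provides frequency interpolation.

DFT_5([x, 0, ...]) = [-3, -0.9271+2.8532i, 2.4271+1.7634i, 2.4271-1.7634i, -0.9271-2.8532i]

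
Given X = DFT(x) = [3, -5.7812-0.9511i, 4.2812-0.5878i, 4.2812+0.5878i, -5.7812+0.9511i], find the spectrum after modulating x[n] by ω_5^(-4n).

Modulation property: DFT(ω_5^(-4n)·x[n]) = X[(k-4) mod 5], so circularly shift X by 4 positions.

X[k-4] = [-5.7812-0.9511i, 4.2812-0.5878i, 4.2812+0.5878i, -5.7812+0.9511i, 3]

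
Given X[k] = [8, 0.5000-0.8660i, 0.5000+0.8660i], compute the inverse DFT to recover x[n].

x[n] = (1/3) Σ(k=0 to 2) X[k] · e^(2πikn/3)

Computing each x[n]:
x[0] = 3
x[1] = 3
x[2] = 2

x = [3, 3, 2]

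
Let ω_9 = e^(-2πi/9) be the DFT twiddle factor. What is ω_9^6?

ω_9^6 = e^(-2πi·6/9)
= cos(-2π·6/9) + i·sin(-2π·6/9)
= cos(-12π/9) + i·sin(-12π/9)

ω_9^6 = cos(-12π/9) + i·sin(-12π/9) = -0.5000+0.8660i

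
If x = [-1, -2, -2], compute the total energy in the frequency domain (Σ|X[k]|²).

Parseval: Σ|x[n]|² = (1/N)Σ|X[k]|², so Σ|X[k]|² = N·Σ|x[n]|² = 3·9.0000

Σ|X[k]|² = N·Σ|x[n]|² = 3·9.0000 = 27.0000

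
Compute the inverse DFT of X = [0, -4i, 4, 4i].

x[n] = (1/4) Σ(k=0 to 3) X[k] · e^(2πikn/4)

Computing each x[n]:
x[0] = 1
x[1] = 1
x[2] = 1
x[3] = -3

x = [1, 1, 1, -3]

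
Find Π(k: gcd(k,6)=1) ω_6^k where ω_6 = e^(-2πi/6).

The primitive 6th roots of unity are ω_6^k for k coprime to 6: k ∈ {1, 5}
Their product equals the constant term of the cyclotomic polynomial Φ_6(x) up to sign.
For n ≥ 3, the product of all primitive nth roots of unity is 1. (For n=1 it is 1; for n=2 it is -1.)

1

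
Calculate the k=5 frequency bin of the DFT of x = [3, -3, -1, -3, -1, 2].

X[5] = Σ(n=0 to 5) x[n] · ω_6^(5n) where ω_6 = e^(-2πi/6)
= (3)·ω_6^0 + (-3)·ω_6^5 + (-1)·ω_6^10 + (-3)·ω_6^15 + (-1)·ω_6^20 + (2)·ω_6^25

X[5] = 6.5000-4.3301i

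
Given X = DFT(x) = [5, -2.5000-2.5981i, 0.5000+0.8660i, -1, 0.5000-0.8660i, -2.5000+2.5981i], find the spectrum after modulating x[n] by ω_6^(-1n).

Modulation property: DFT(ω_6^(-1n)·x[n]) = X[(k-1) mod 6], so circularly shift X by 1 positions.

X[k-1] = [-2.5000+2.5981i, 5, -2.5000-2.5981i, 0.5000+0.8660i, -1, 0.5000-0.8660i]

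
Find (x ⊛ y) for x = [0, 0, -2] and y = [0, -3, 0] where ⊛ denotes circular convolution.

(x ⊛ y)[n] = Σ(m=0 to 2) x[m] · y[(n-m) mod 3]

Computing each output sample:
(x ⊛ y)[0] = 6
(x ⊛ y)[1] = 0
(x ⊛ y)[2] = 0

x ⊛ y = [6, 0, 0]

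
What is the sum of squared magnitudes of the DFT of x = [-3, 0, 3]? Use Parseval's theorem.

Parseval: Σ|x[n]|² = (1/N)Σ|X[k]|², so Σ|X[k]|² = N·Σ|x[n]|² = 3·18.0000

Σ|X[k]|² = N·Σ|x[n]|² = 3·18.0000 = 54.0000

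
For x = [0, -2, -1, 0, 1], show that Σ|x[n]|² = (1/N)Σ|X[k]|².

Time domain:
Σ|x[n]|² = |0|² + |-2|² + |-1|² + |0|² + |1|² = 6.0000

Frequency domain:
(1/5)Σ|X[k]|² = (1/5)(|-2|² + |0.5000+3.4410i|² + |0.5000+0.8123i|² + |0.5000-0.8123i|² + |0.5000-3.4410i|²) = (1/5)·30.0000 = 6.0000

Both sides agree, confirming Parseval's theorem.

Σ|x[n]|² = (1/N)Σ|X[k]|² = 6.0000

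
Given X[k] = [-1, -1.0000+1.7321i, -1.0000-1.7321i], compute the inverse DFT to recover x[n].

x[n] = (1/3) Σ(k=0 to 2) X[k] · e^(2πikn/3)

Computing each x[n]:
x[0] = -1
x[1] = -1
x[2] = 1

x = [-1, -1, 1]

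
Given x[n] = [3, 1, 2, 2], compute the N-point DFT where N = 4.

X[k] = Σ(n=0 to 3) x[n] · ω_4^(nk)
where ω_4 = e^(-2πi/4)

Computing each X[k]:
X[0] = 8
X[1] = 1+1i
X[2] = 2
X[3] = 1-1i

X = [8, 1+1i, 2, 1-1i]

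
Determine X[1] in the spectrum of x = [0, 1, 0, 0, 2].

X[1] = Σ(n=0 to 4) x[n] · ω_5^(1n) where ω_5 = e^(-2πi/5)
= (0)·ω_5^0 + (1)·ω_5^1 + (0)·ω_5^2 + (0)·ω_5^3 + (2)·ω_5^4

X[1] = 0.9271+0.9511i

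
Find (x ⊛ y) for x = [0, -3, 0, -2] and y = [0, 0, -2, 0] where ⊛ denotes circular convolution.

(x ⊛ y)[n] = Σ(m=0 to 3) x[m] · y[(n-m) mod 4]

Computing each output sample:
(x ⊛ y)[0] = 0
(x ⊛ y)[1] = 4
(x ⊛ y)[2] = 0
(x ⊛ y)[3] = 6

x ⊛ y = [0, 4, 0, 6]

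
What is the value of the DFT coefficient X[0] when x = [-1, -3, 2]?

X[0] = Σ(n=0 to 2) x[n] · ω_3^0 = Σ x[n]
= (-1) + (-3) + (2)

X[0] = -2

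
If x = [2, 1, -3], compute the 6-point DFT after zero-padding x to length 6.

Original 3-point DFT: [0, 3.0000-3.4641i, 3.0000+3.4641i]
Zero-padded 6-point DFT provides frequency interpolation.

DFT_6([x, 0, ...]) = [0, 4.0000+1.7321i, 3.0000-3.4641i, -2, 3.0000+3.4641i, 4.0000-1.7321i]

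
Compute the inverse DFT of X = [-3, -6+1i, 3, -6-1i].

x[n] = (1/4) Σ(k=0 to 3) X[k] · e^(2πikn/4)

Computing each x[n]:
x[0] = -3
x[1] = -2
x[2] = 3
x[3] = -1

x = [-3, -2, 3, -1]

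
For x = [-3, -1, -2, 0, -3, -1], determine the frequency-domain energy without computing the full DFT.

Parseval: Σ|x[n]|² = (1/N)Σ|X[k]|², so Σ|X[k]|² = N·Σ|x[n]|² = 6·24.0000

Σ|X[k]|² = N·Σ|x[n]|² = 6·24.0000 = 144.0000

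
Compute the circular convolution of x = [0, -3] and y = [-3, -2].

(x ⊛ y)[n] = Σ(m=0 to 1) x[m] · y[(n-m) mod 2]

Computing each output sample:
(x ⊛ y)[0] = 6
(x ⊛ y)[1] = 9

x ⊛ y = [6, 9]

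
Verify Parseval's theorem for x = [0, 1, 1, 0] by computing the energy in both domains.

Time domain:
Σ|x[n]|² = |0|² + |1|² + |1|² + |0|² = 2.0000

Frequency domain:
(1/4)Σ|X[k]|² = (1/4)(|2|² + |-1-1i|² + |0|² + |-1+1i|²) = (1/4)·8.0000 = 2.0000

Both sides agree, confirming Parseval's theorem.

Σ|x[n]|² = (1/N)Σ|X[k]|² = 2.0000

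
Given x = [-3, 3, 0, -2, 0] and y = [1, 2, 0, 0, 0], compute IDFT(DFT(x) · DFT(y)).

(x ⊛ y)[n] = Σ(m=0 to 4) x[m] · y[(n-m) mod 5]

Computing each output sample:
(x ⊛ y)[0] = -3
(x ⊛ y)[1] = -3
(x ⊛ y)[2] = 6
(x ⊛ y)[3] = -2
(x ⊛ y)[4] = -4

x ⊛ y = [-3, -3, 6, -2, -4]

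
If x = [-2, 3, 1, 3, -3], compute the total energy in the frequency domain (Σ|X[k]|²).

Parseval: Σ|x[n]|² = (1/N)Σ|X[k]|², so Σ|X[k]|² = N·Σ|x[n]|² = 5·32.0000

Σ|X[k]|² = N·Σ|x[n]|² = 5·32.0000 = 160.0000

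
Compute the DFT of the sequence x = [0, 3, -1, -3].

X[k] = Σ(n=0 to 3) x[n] · ω_4^(nk)
where ω_4 = e^(-2πi/4)

Computing each X[k]:
X[0] = -1
X[1] = 1-6i
X[2] = -1
X[3] = 1+6i

X = [-1, 1-6i, -1, 1+6i]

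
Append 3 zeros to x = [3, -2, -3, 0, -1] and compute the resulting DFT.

Original 5-point DFT: [-3, 4.5000+2.7144i, 4.5000-2.2654i, 4.5000+2.2654i, 4.5000-2.7144i]
Zero-padded 8-point DFT provides frequency interpolation.

DFT_8([x, 0, ...]) = [-3, 2.5858+4.4142i, 5+2i, 5.4142-1.5858i, 1, 5.4142+1.5858i, 5-2i, 2.5858-4.4142i]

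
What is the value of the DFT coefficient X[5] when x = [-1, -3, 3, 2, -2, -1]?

X[5] = Σ(n=0 to 5) x[n] · ω_6^(5n) where ω_6 = e^(-2πi/6)
= (-1)·ω_6^0 + (-3)·ω_6^5 + (3)·ω_6^10 + (2)·ω_6^15 + (-2)·ω_6^20 + (-1)·ω_6^25

X[5] = -5.5000+2.5981i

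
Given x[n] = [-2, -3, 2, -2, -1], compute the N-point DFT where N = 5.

X[k] = Σ(n=0 to 4) x[n] · ω_5^(nk)
where ω_5 = e^(-2πi/5)

Computing each X[k]:
X[0] = -6
X[1] = -3.2361-0.4490i
X[2] = 1.2361+4.9798i
X[3] = 1.2361-4.9798i
X[4] = -3.2361+0.4490i

X = [-6, -3.2361-0.4490i, 1.2361+4.9798i, 1.2361-4.9798i, -3.2361+0.4490i]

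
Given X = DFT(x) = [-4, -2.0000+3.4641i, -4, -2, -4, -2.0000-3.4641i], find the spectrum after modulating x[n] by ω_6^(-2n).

Modulation property: DFT(ω_6^(-2n)·x[n]) = X[(k-2) mod 6], so circularly shift X by 2 positions.

X[k-2] = [-4, -2.0000-3.4641i, -4, -2.0000+3.4641i, -4, -2]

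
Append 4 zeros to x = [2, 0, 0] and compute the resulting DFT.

Original 3-point DFT: [2, 2, 2]
Zero-padded 7-point DFT provides frequency interpolation.

DFT_7([x, 0, ...]) = [2, 2, 2, 2, 2, 2, 2]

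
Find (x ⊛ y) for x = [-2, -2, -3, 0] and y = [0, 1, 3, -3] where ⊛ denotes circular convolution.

(x ⊛ y)[n] = Σ(m=0 to 3) x[m] · y[(n-m) mod 4]

Computing each output sample:
(x ⊛ y)[0] = -3
(x ⊛ y)[1] = 7
(x ⊛ y)[2] = -8
(x ⊛ y)[3] = -3

x ⊛ y = [-3, 7, -8, -3]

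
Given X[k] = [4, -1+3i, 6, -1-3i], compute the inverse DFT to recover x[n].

x[n] = (1/4) Σ(k=0 to 3) X[k] · e^(2πikn/4)

Computing each x[n]:
x[0] = 2
x[1] = -2
x[2] = 3
x[3] = 1

x = [2, -2, 3, 1]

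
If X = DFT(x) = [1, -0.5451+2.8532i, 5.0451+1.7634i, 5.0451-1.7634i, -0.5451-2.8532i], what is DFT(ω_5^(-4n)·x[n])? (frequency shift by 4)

Modulation property: DFT(ω_5^(-4n)·x[n]) = X[(k-4) mod 5], so circularly shift X by 4 positions.

X[k-4] = [-0.5451+2.8532i, 5.0451+1.7634i, 5.0451-1.7634i, -0.5451-2.8532i, 1]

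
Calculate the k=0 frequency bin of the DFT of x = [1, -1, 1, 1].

X[0] = Σ(n=0 to 3) x[n] · ω_4^0 = Σ x[n]
= (1) + (-1) + (1) + (1)

X[0] = 2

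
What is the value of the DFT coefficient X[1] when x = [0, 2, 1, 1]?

X[1] = Σ(n=0 to 3) x[n] · ω_4^(1n) where ω_4 = e^(-2πi/4)
= (0)·ω_4^0 + (2)·ω_4^1 + (1)·ω_4^2 + (1)·ω_4^3

X[1] = -1-1i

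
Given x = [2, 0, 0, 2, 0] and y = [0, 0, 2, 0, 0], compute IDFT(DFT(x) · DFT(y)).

(x ⊛ y)[n] = Σ(m=0 to 4) x[m] · y[(n-m) mod 5]

Computing each output sample:
(x ⊛ y)[0] = 4
(x ⊛ y)[1] = 0
(x ⊛ y)[2] = 4
(x ⊛ y)[3] = 0
(x ⊛ y)[4] = 0

x ⊛ y = [4, 0, 4, 0, 0]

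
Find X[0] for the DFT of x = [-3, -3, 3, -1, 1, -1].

X[0] = Σ(n=0 to 5) x[n] · ω_6^0 = Σ x[n]
= (-3) + (-3) + (3) + (-1) + (1) + (-1)

X[0] = -4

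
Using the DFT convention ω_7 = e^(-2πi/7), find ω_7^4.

ω_7^4 = e^(-2πi·4/7)
= cos(-2π·4/7) + i·sin(-2π·4/7)
= cos(-8π/7) + i·sin(-8π/7)

ω_7^4 = cos(-8π/7) + i·sin(-8π/7) = -0.9010+0.4339i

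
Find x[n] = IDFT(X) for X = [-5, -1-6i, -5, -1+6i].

x[n] = (1/4) Σ(k=0 to 3) X[k] · e^(2πikn/4)

Computing each x[n]:
x[0] = -3
x[1] = 3
x[2] = -2
x[3] = -3

x = [-3, 3, -2, -3]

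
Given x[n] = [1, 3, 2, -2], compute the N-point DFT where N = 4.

X[k] = Σ(n=0 to 3) x[n] · ω_4^(nk)
where ω_4 = e^(-2πi/4)

Computing each X[k]:
X[0] = 4
X[1] = -1-5i
X[2] = 2
X[3] = -1+5i

X = [4, -1-5i, 2, -1+5i]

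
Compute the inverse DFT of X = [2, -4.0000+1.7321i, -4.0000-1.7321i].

x[n] = (1/3) Σ(k=0 to 2) X[k] · e^(2πikn/3)

Computing each x[n]:
x[0] = -2
x[1] = 1
x[2] = 3

x = [-2, 1, 3]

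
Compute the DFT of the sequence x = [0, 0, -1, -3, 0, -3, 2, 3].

X[k] = Σ(n=0 to 7) x[n] · ω_8^(nk)
where ω_8 = e^(-2πi/8)

Computing each X[k]:
X[0] = -2
X[1] = 6.3640+5.1213i
X[2] = -1+3i
X[3] = -6.3640-0.8787i
X[4] = 4
X[5] = -6.3640+0.8787i
X[6] = -1-3i
X[7] = 6.3640-5.1213i

X = [-2, 6.3640+5.1213i, -1+3i, -6.3640-0.8787i, 4, -6.3640+0.8787i, -1-3i, 6.3640-5.1213i]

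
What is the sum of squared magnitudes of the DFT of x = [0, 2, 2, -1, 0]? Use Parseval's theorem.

Parseval: Σ|x[n]|² = (1/N)Σ|X[k]|², so Σ|X[k]|² = N·Σ|x[n]|² = 5·9.0000

Σ|X[k]|² = N·Σ|x[n]|² = 5·9.0000 = 45.0000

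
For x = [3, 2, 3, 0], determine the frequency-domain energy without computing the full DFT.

Parseval: Σ|x[n]|² = (1/N)Σ|X[k]|², so Σ|X[k]|² = N·Σ|x[n]|² = 4·22.0000

Σ|X[k]|² = N·Σ|x[n]|² = 4·22.0000 = 88.0000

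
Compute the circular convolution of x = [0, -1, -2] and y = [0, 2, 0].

(x ⊛ y)[n] = Σ(m=0 to 2) x[m] · y[(n-m) mod 3]

Computing each output sample:
(x ⊛ y)[0] = -4
(x ⊛ y)[1] = 0
(x ⊛ y)[2] = -2

x ⊛ y = [-4, 0, -2]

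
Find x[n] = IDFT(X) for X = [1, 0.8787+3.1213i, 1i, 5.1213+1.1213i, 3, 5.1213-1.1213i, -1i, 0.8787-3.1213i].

x[n] = (1/8) Σ(k=0 to 7) X[k] · e^(2πikn/8)

Computing each x[n]:
x[0] = 2
x[1] = -2
x[2] = 0
x[3] = 0
x[4] = -1
x[5] = 1
x[6] = 1
x[7] = 0

x = [2, -2, 0, 0, -1, 1, 1, 0]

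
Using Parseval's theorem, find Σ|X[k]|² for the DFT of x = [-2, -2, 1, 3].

Parseval: Σ|x[n]|² = (1/N)Σ|X[k]|², so Σ|X[k]|² = N·Σ|x[n]|² = 4·18.0000

Σ|X[k]|² = N·Σ|x[n]|² = 4·18.0000 = 72.0000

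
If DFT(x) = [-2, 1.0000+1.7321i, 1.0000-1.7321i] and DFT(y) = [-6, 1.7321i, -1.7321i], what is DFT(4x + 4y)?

By linearity: DFT(4x + 4y) = 4·DFT(x) + 4·DFT(y)
= 4·[-2, 1.0000+1.7321i, 1.0000-1.7321i] + 4·[-6, 1.7321i, -1.7321i]

Computing element-wise:
Z[0] = 4·(-2) + 4·(-6) = -32
Z[1] = 4·(1.0000+1.7321i) + 4·(1.7321i) = 4.0000+13.8568i
Z[2] = 4·(1.0000-1.7321i) + 4·(-1.7321i) = 4.0000-13.8568i

DFT(4x + 4y) = 4·X + 4·Y = [-32, 4.0000+13.8568i, 4.0000-13.8568i]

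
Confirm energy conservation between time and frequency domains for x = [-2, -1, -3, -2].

Time domain:
Σ|x[n]|² = |-2|² + |-1|² + |-3|² + |-2|² = 18.0000

Frequency domain:
(1/4)Σ|X[k]|² = (1/4)(|-8|² + |1-1i|² + |-2|² + |1+1i|²) = (1/4)·72.0000 = 18.0000

Both sides agree, confirming Parseval's theorem.

Σ|x[n]|² = (1/N)Σ|X[k]|² = 18.0000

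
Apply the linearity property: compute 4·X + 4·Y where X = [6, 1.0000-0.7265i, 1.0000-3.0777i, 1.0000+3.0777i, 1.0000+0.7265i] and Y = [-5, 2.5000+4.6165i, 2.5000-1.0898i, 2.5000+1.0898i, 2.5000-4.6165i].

By linearity: DFT(4x + 4y) = 4·DFT(x) + 4·DFT(y)
= 4·[6, 1.0000-0.7265i, 1.0000-3.0777i, 1.0000+3.0777i, 1.0000+0.7265i] + 4·[-5, 2.5000+4.6165i, 2.5000-1.0898i, 2.5000+1.0898i, 2.5000-4.6165i]

Computing element-wise:
Z[0] = 4·(6) + 4·(-5) = 4
Z[1] = 4·(1.0000-0.7265i) + 4·(2.5000+4.6165i) = 14.0000+15.5600i
Z[2] = 4·(1.0000-3.0777i) + 4·(2.5000-1.0898i) = 14.0000-16.6700i
Z[3] = 4·(1.0000+3.0777i) + 4·(2.5000+1.0898i) = 14.0000+16.6700i
Z[4] = 4·(1.0000+0.7265i) + 4·(2.5000-4.6165i) = 14.0000-15.5600i

DFT(4x + 4y) = 4·X + 4·Y = [4, 14.0000+15.5600i, 14.0000-16.6700i, 14.0000+16.6700i, 14.0000-15.5600i]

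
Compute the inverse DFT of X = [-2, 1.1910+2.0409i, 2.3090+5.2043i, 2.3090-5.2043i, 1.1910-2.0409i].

x[n] = (1/5) Σ(k=0 to 4) X[k] · e^(2πikn/5)

Computing each x[n]:
x[0] = 1
x[1] = -3
x[2] = 1
x[3] = -2
x[4] = 1

x = [1, -3, 1, -2, 1]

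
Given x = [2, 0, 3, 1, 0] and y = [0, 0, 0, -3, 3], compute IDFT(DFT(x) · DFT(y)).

(x ⊛ y)[n] = Σ(m=0 to 4) x[m] · y[(n-m) mod 5]

Computing each output sample:
(x ⊛ y)[0] = -9
(x ⊛ y)[1] = 6
(x ⊛ y)[2] = 3
(x ⊛ y)[3] = -6
(x ⊛ y)[4] = 6

x ⊛ y = [-9, 6, 3, -6, 6]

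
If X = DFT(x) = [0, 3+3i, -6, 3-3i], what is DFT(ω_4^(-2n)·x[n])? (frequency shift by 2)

Modulation property: DFT(ω_4^(-2n)·x[n]) = X[(k-2) mod 4], so circularly shift X by 2 positions.

X[k-2] = [-6, 3-3i, 0, 3+3i]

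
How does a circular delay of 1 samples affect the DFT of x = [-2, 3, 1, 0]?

Time shift by 1: X_shifted[k] = ω_4^(1k) · X[k]
Shifted x = [0, -2, 3, 1]

DFT(x[n-1]) = [2, -3+3i, 4, -3-3i]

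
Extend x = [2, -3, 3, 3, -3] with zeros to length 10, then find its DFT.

Original 5-point DFT: [2, -4.7082, 8.7082, 8.7082, -4.7082]
Zero-padded 10-point DFT provides frequency interpolation.

DFT_10([x, 0, ...]) = [2, 2.0000-2.1796i, -4.7082, 2.0000+9.2331i, 8.7082, 2, 8.7082, 2.0000-9.2331i, -4.7082, 2.0000+2.1796i]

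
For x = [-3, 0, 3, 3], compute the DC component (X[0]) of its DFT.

X[0] = Σ(n=0 to 3) x[n] · ω_4^0 = Σ x[n]
= (-3) + (0) + (3) + (3)

X[0] = 3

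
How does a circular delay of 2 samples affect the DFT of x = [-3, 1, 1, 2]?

Time shift by 2: X_shifted[k] = ω_4^(2k) · X[k]
Shifted x = [1, 2, -3, 1]

DFT(x[n-2]) = [1, 4-1i, -5, 4+1i]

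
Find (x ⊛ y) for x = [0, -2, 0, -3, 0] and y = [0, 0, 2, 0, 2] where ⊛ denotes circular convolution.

(x ⊛ y)[n] = Σ(m=0 to 4) x[m] · y[(n-m) mod 5]

Computing each output sample:
(x ⊛ y)[0] = -10
(x ⊛ y)[1] = 0
(x ⊛ y)[2] = -6
(x ⊛ y)[3] = -4
(x ⊛ y)[4] = 0

x ⊛ y = [-10, 0, -6, -4, 0]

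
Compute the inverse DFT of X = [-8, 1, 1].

x[n] = (1/3) Σ(k=0 to 2) X[k] · e^(2πikn/3)

Computing each x[n]:
x[0] = -2
x[1] = -3
x[2] = -3

x = [-2, -3, -3]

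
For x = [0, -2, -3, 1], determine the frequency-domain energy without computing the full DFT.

Parseval: Σ|x[n]|² = (1/N)Σ|X[k]|², so Σ|X[k]|² = N·Σ|x[n]|² = 4·14.0000

Σ|X[k]|² = N·Σ|x[n]|² = 4·14.0000 = 56.0000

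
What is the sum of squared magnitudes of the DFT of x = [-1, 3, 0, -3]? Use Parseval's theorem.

Parseval: Σ|x[n]|² = (1/N)Σ|X[k]|², so Σ|X[k]|² = N·Σ|x[n]|² = 4·19.0000

Σ|X[k]|² = N·Σ|x[n]|² = 4·19.0000 = 76.0000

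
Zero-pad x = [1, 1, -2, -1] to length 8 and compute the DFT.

Original 4-point DFT: [-1, 3-2i, -1, 3+2i]
Zero-padded 8-point DFT provides frequency interpolation.

DFT_8([x, 0, ...]) = [-1, 2.4142+2.0000i, 3-2i, -0.4142-2.0000i, -1, -0.4142+2.0000i, 3+2i, 2.4142-2.0000i]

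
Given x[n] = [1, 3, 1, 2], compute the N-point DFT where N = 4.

X[k] = Σ(n=0 to 3) x[n] · ω_4^(nk)
where ω_4 = e^(-2πi/4)

Computing each X[k]:
X[0] = 7
X[1] = -1i
X[2] = -3
X[3] = 1i

X = [7, -1i, -3, 1i]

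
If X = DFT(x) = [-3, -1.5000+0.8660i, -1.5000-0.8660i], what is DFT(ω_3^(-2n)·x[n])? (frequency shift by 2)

Modulation property: DFT(ω_3^(-2n)·x[n]) = X[(k-2) mod 3], so circularly shift X by 2 positions.

X[k-2] = [-1.5000+0.8660i, -1.5000-0.8660i, -3]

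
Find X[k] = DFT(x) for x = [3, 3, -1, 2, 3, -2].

X[k] = Σ(n=0 to 5) x[n] · ω_6^(nk)
where ω_6 = e^(-2πi/6)

Computing each X[k]:
X[0] = 8
X[1] = 0.5000-0.8660i
X[2] = 3.5000-7.7942i
X[3] = 2
X[4] = 3.5000+7.7942i
X[5] = 0.5000+0.8660i

X = [8, 0.5000-0.8660i, 3.5000-7.7942i, 2, 3.5000+7.7942i, 0.5000+0.8660i]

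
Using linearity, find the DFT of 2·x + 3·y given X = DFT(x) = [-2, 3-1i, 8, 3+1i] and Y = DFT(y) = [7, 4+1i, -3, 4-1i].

By linearity: DFT(2x + 3y) = 2·DFT(x) + 3·DFT(y)
= 2·[-2, 3-1i, 8, 3+1i] + 3·[7, 4+1i, -3, 4-1i]

Computing element-wise:
Z[0] = 2·(-2) + 3·(7) = 17
Z[1] = 2·(3-1i) + 3·(4+1i) = 18+1i
Z[2] = 2·(8) + 3·(-3) = 7
Z[3] = 2·(3+1i) + 3·(4-1i) = 18-1i

DFT(2x + 3y) = 2·X + 3·Y = [17, 18+1i, 7, 18-1i]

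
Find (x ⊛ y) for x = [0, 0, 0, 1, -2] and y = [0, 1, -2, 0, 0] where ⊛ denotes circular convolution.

(x ⊛ y)[n] = Σ(m=0 to 4) x[m] · y[(n-m) mod 5]

Computing each output sample:
(x ⊛ y)[0] = -4
(x ⊛ y)[1] = 4
(x ⊛ y)[2] = 0
(x ⊛ y)[3] = 0
(x ⊛ y)[4] = 1

x ⊛ y = [-4, 4, 0, 0, 1]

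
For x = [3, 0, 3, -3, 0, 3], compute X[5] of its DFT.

X[5] = Σ(n=0 to 5) x[n] · ω_6^(5n) where ω_6 = e^(-2πi/6)
= (3)·ω_6^0 + (0)·ω_6^5 + (3)·ω_6^10 + (-3)·ω_6^15 + (0)·ω_6^20 + (3)·ω_6^25

X[5] = 6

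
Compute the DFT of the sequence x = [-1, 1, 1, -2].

X[k] = Σ(n=0 to 3) x[n] · ω_4^(nk)
where ω_4 = e^(-2πi/4)

Computing each X[k]:
X[0] = -1
X[1] = -2-3i
X[2] = 1
X[3] = -2+3i

X = [-1, -2-3i, 1, -2+3i]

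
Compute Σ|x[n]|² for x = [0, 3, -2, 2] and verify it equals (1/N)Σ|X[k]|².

Time domain:
Σ|x[n]|² = |0|² + |3|² + |-2|² + |2|² = 17.0000

Frequency domain:
(1/4)Σ|X[k]|² = (1/4)(|3|² + |2-1i|² + |-7|² + |2+1i|²) = (1/4)·68.0000 = 17.0000

Both sides agree, confirming Parseval's theorem.

Σ|x[n]|² = (1/N)Σ|X[k]|² = 17.0000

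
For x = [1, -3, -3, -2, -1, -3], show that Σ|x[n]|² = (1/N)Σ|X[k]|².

Time domain:
Σ|x[n]|² = |1|² + |-3|² + |-3|² + |-2|² + |-1|² + |-3|² = 33.0000

Frequency domain:
(1/6)Σ|X[k]|² = (1/6)(|-11|² + |2.0000+1.7321i|² + |4.0000-1.7321i|² + |5|² + |4.0000+1.7321i|² + |2.0000-1.7321i|²) = (1/6)·198.0000 = 33.0000

Both sides agree, confirming Parseval's theorem.

Σ|x[n]|² = (1/N)Σ|X[k]|² = 33.0000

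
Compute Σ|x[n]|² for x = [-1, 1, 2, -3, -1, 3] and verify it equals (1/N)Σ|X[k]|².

Time domain:
Σ|x[n]|² = |-1|² + |1|² + |2|² + |-3|² + |-1|² + |3|² = 25.0000

Frequency domain:
(1/6)Σ|X[k]|² = (1/6)(|1|² + |3.5000-0.8660i|² + |-6.5000+4.3301i|² + |-1|² + |-6.5000-4.3301i|² + |3.5000+0.8660i|²) = (1/6)·150.0000 = 25.0000

Both sides agree, confirming Parseval's theorem.

Σ|x[n]|² = (1/N)Σ|X[k]|² = 25.0000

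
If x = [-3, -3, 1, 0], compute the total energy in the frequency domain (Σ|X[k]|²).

Parseval: Σ|x[n]|² = (1/N)Σ|X[k]|², so Σ|X[k]|² = N·Σ|x[n]|² = 4·19.0000

Σ|X[k]|² = N·Σ|x[n]|² = 4·19.0000 = 76.0000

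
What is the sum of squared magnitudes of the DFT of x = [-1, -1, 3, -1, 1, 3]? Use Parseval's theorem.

Parseval: Σ|x[n]|² = (1/N)Σ|X[k]|², so Σ|X[k]|² = N·Σ|x[n]|² = 6·22.0000

Σ|X[k]|² = N·Σ|x[n]|² = 6·22.0000 = 132.0000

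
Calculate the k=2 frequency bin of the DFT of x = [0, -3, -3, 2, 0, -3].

X[2] = Σ(n=0 to 5) x[n] · ω_6^(2n) where ω_6 = e^(-2πi/6)
= (0)·ω_6^0 + (-3)·ω_6^2 + (-3)·ω_6^4 + (2)·ω_6^6 + (0)·ω_6^8 + (-3)·ω_6^10

X[2] = 6.5000-2.5981i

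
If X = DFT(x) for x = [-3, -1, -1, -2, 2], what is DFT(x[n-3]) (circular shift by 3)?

Time shift by 3: X_shifted[k] = ω_5^(3k) · X[k]
Shifted x = [-1, -2, 2, -3, -1]

DFT(x[n-3]) = [-5, -1.1180-1.9879i, 1.1180+5.3431i, 1.1180-5.3431i, -1.1180+1.9879i]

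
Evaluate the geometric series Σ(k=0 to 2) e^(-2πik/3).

Sum of all nth roots of unity equals 0 for n > 1 (geometric series with r ≠ 1).

0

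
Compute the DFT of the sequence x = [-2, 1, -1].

X[k] = Σ(n=0 to 2) x[n] · ω_3^(nk)
where ω_3 = e^(-2πi/3)

Computing each X[k]:
X[0] = -2
X[1] = -2.0000-1.7321i
X[2] = -2.0000+1.7321i

X = [-2, -2.0000-1.7321i, -2.0000+1.7321i]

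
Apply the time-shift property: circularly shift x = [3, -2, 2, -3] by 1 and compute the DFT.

Time shift by 1: X_shifted[k] = ω_4^(1k) · X[k]
Shifted x = [-3, 3, -2, 2]

DFT(x[n-1]) = [0, -1-1i, -10, -1+1i]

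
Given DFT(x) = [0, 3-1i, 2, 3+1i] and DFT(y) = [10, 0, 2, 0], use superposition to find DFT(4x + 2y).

By linearity: DFT(4x + 2y) = 4·DFT(x) + 2·DFT(y)
= 4·[0, 3-1i, 2, 3+1i] + 2·[10, 0, 2, 0]

Computing element-wise:
Z[0] = 4·(0) + 2·(10) = 20
Z[1] = 4·(3-1i) + 2·(0) = 12-4i
Z[2] = 4·(2) + 2·(2) = 12
Z[3] = 4·(3+1i) + 2·(0) = 12+4i

DFT(4x + 2y) = 4·X + 2·Y = [20, 12-4i, 12, 12+4i]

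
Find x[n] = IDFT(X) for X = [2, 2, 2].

x[n] = (1/3) Σ(k=0 to 2) X[k] · e^(2πikn/3)

Computing each x[n]:
x[0] = 2
x[1] = 0
x[2] = 0

x = [2, 0, 0]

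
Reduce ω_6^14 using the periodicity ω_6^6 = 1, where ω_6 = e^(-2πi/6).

Since ω_6^6 = 1, powers reduce modulo 6.
14 mod 6 = 2
So ω_6^14 = ω_6^2 = e^(-2πi·2/6)

ω_6^14 = ω_6^2 = -0.5000-0.8660i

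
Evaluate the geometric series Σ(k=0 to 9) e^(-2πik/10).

Sum of all nth roots of unity equals 0 for n > 1 (geometric series with r ≠ 1).

0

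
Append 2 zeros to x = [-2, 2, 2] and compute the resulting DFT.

Original 3-point DFT: [2, -4, -4]
Zero-padded 5-point DFT provides frequency interpolation.

DFT_5([x, 0, ...]) = [2, -3.0000-3.0777i, -3.0000+0.7265i, -3.0000-0.7265i, -3.0000+3.0777i]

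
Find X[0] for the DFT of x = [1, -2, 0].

X[0] = Σ(n=0 to 2) x[n] · ω_3^0 = Σ x[n]
= (1) + (-2) + (0)

X[0] = -1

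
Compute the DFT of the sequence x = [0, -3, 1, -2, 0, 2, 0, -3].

X[k] = Σ(n=0 to 7) x[n] · ω_8^(nk)
where ω_8 = e^(-2πi/8)

Computing each X[k]:
X[0] = -5
X[1] = -4.2426+1.8284i
X[2] = -1-4i
X[3] = 4.2426+3.8284i
X[4] = 7
X[5] = 4.2426-3.8284i
X[6] = -1+4i
X[7] = -4.2426-1.8284i

X = [-5, -4.2426+1.8284i, -1-4i, 4.2426+3.8284i, 7, 4.2426-3.8284i, -1+4i, -4.2426-1.8284i]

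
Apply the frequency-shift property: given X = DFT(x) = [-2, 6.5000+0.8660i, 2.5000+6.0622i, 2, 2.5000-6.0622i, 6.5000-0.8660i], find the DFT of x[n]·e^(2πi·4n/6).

Modulation property: DFT(ω_6^(-4n)·x[n]) = X[(k-4) mod 6], so circularly shift X by 4 positions.

X[k-4] = [2.5000+6.0622i, 2, 2.5000-6.0622i, 6.5000-0.8660i, -2, 6.5000+0.8660i]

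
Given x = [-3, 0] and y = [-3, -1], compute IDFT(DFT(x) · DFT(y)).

(x ⊛ y)[n] = Σ(m=0 to 1) x[m] · y[(n-m) mod 2]

Computing each output sample:
(x ⊛ y)[0] = 9
(x ⊛ y)[1] = 3

x ⊛ y = [9, 3]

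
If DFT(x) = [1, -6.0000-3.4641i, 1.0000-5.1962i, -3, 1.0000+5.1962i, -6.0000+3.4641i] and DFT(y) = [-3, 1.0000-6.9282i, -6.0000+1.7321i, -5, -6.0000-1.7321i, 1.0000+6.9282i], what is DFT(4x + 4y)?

By linearity: DFT(4x + 4y) = 4·DFT(x) + 4·DFT(y)
= 4·[1, -6.0000-3.4641i, 1.0000-5.1962i, -3, 1.0000+5.1962i, -6.0000+3.4641i] + 4·[-3, 1.0000-6.9282i, -6.0000+1.7321i, -5, -6.0000-1.7321i, 1.0000+6.9282i]

Computing element-wise:
Z[0] = 4·(1) + 4·(-3) = -8
Z[1] = 4·(-6.0000-3.4641i) + 4·(1.0000-6.9282i) = -20.0000-41.5692i
Z[2] = 4·(1.0000-5.1962i) + 4·(-6.0000+1.7321i) = -20.0000-13.8564i
Z[3] = 4·(-3) + 4·(-5) = -32
Z[4] = 4·(1.0000+5.1962i) + 4·(-6.0000-1.7321i) = -20.0000+13.8564i
Z[5] = 4·(-6.0000+3.4641i) + 4·(1.0000+6.9282i) = -20.0000+41.5692i

DFT(4x + 4y) = 4·X + 4·Y = [-8, -20.0000-41.5692i, -20.0000-13.8564i, -32, -20.0000+13.8564i, -20.0000+41.5692i]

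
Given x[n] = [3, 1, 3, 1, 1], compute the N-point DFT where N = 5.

X[k] = Σ(n=0 to 4) x[n] · ω_5^(nk)
where ω_5 = e^(-2πi/5)

Computing each X[k]:
X[0] = 9
X[1] = 0.3820-1.1756i
X[2] = 2.6180+1.9021i
X[3] = 2.6180-1.9021i
X[4] = 0.3820+1.1756i

X = [9, 0.3820-1.1756i, 2.6180+1.9021i, 2.6180-1.9021i, 0.3820+1.1756i]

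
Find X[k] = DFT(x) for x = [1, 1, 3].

X[k] = Σ(n=0 to 2) x[n] · ω_3^(nk)
where ω_3 = e^(-2πi/3)

Computing each X[k]:
X[0] = 5
X[1] = -1.0000+1.7321i
X[2] = -1.0000-1.7321i

X = [5, -1.0000+1.7321i, -1.0000-1.7321i]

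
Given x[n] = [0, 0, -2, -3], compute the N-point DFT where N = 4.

X[k] = Σ(n=0 to 3) x[n] · ω_4^(nk)
where ω_4 = e^(-2πi/4)

Computing each X[k]:
X[0] = -5
X[1] = 2-3i
X[2] = 1
X[3] = 2+3i

X = [-5, 2-3i, 1, 2+3i]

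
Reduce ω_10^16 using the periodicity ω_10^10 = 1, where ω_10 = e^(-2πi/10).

Since ω_10^10 = 1, powers reduce modulo 10.
16 mod 10 = 6
So ω_10^16 = ω_10^6 = e^(-2πi·6/10)

ω_10^16 = ω_10^6 = -0.8090+0.5878i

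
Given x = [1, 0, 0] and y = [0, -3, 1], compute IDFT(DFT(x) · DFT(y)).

(x ⊛ y)[n] = Σ(m=0 to 2) x[m] · y[(n-m) mod 3]

Computing each output sample:
(x ⊛ y)[0] = 0
(x ⊛ y)[1] = -3
(x ⊛ y)[2] = 1

x ⊛ y = [0, -3, 1]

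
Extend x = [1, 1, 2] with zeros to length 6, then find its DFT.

Original 3-point DFT: [4, -0.5000+0.8660i, -0.5000-0.8660i]
Zero-padded 6-point DFT provides frequency interpolation.

DFT_6([x, 0, ...]) = [4, 0.5000-2.5981i, -0.5000+0.8660i, 2, -0.5000-0.8660i, 0.5000+2.5981i]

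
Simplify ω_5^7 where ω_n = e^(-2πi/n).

Since ω_5^5 = 1, powers reduce modulo 5.
7 mod 5 = 2
So ω_5^7 = ω_5^2 = e^(-2πi·2/5)

ω_5^7 = ω_5^2 = -0.8090-0.5878i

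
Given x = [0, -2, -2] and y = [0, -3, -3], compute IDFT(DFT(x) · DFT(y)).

(x ⊛ y)[n] = Σ(m=0 to 2) x[m] · y[(n-m) mod 3]

Computing each output sample:
(x ⊛ y)[0] = 12
(x ⊛ y)[1] = 6
(x ⊛ y)[2] = 6

x ⊛ y = [12, 6, 6]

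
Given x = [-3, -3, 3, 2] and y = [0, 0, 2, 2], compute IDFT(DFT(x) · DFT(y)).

(x ⊛ y)[n] = Σ(m=0 to 3) x[m] · y[(n-m) mod 4]

Computing each output sample:
(x ⊛ y)[0] = 0
(x ⊛ y)[1] = 10
(x ⊛ y)[2] = -2
(x ⊛ y)[3] = -12

x ⊛ y = [0, 10, -2, -12]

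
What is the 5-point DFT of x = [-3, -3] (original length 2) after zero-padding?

Original 2-point DFT: [-6, 0]
Zero-padded 5-point DFT provides frequency interpolation.

DFT_5([x, 0, ...]) = [-6, -3.9271+2.8532i, -0.5729+1.7634i, -0.5729-1.7634i, -3.9271-2.8532i]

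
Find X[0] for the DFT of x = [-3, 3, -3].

X[0] = Σ(n=0 to 2) x[n] · ω_3^0 = Σ x[n]
= (-3) + (3) + (-3)

X[0] = -3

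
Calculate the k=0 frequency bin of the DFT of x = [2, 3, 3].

X[0] = Σ(n=0 to 2) x[n] · ω_3^0 = Σ x[n]
= (2) + (3) + (3)

X[0] = 8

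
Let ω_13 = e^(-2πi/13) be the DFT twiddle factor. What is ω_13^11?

ω_13^11 = e^(-2πi·11/13)
= cos(-2π·11/13) + i·sin(-2π·11/13)
= cos(-22π/13) + i·sin(-22π/13)

ω_13^11 = cos(-22π/13) + i·sin(-22π/13) = 0.5681+0.8230i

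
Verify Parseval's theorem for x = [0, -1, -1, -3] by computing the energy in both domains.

Time domain:
Σ|x[n]|² = |0|² + |-1|² + |-1|² + |-3|² = 11.0000

Frequency domain:
(1/4)Σ|X[k]|² = (1/4)(|-5|² + |1-2i|² + |3|² + |1+2i|²) = (1/4)·44.0000 = 11.0000

Both sides agree, confirming Parseval's theorem.

Σ|x[n]|² = (1/N)Σ|X[k]|² = 11.0000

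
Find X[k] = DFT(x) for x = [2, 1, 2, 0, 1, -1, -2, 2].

X[k] = Σ(n=0 to 7) x[n] · ω_8^(nk)
where ω_8 = e^(-2πi/8)

Computing each X[k]:
X[0] = 5
X[1] = 3.8284-4.0000i
X[2] = 3+2i
X[3] = -1.8284+4.0000i
X[4] = 1
X[5] = -1.8284-4.0000i
X[6] = 3-2i
X[7] = 3.8284+4.0000i

X = [5, 3.8284-4.0000i, 3+2i, -1.8284+4.0000i, 1, -1.8284-4.0000i, 3-2i, 3.8284+4.0000i]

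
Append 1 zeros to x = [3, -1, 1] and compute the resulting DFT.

Original 3-point DFT: [3, 3.0000+1.7321i, 3.0000-1.7321i]
Zero-padded 4-point DFT provides frequency interpolation.

DFT_4([x, 0, ...]) = [3, 2+1i, 5, 2-1i]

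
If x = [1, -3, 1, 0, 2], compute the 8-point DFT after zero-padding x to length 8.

Original 5-point DFT: [1, -0.1180+4.1675i, 2.1180+3.8900i, 2.1180-3.8900i, -0.1180-4.1675i]
Zero-padded 8-point DFT provides frequency interpolation.

DFT_8([x, 0, ...]) = [1, -3.1213+1.1213i, 2+3i, 1.1213+3.1213i, 7, 1.1213-3.1213i, 2-3i, -3.1213-1.1213i]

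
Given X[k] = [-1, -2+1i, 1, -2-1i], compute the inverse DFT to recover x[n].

x[n] = (1/4) Σ(k=0 to 3) X[k] · e^(2πikn/4)

Computing each x[n]:
x[0] = -1
x[1] = -1
x[2] = 1
x[3] = 0

x = [-1, -1, 1, 0]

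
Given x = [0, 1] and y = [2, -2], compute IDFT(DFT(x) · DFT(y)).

(x ⊛ y)[n] = Σ(m=0 to 1) x[m] · y[(n-m) mod 2]

Computing each output sample:
(x ⊛ y)[0] = -2
(x ⊛ y)[1] = 2

x ⊛ y = [-2, 2]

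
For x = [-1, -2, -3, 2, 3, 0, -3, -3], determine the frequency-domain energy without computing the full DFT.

Parseval: Σ|x[n]|² = (1/N)Σ|X[k]|², so Σ|X[k]|² = N·Σ|x[n]|² = 8·45.0000

Σ|X[k]|² = N·Σ|x[n]|² = 8·45.0000 = 360.0000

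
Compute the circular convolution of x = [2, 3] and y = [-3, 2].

(x ⊛ y)[n] = Σ(m=0 to 1) x[m] · y[(n-m) mod 2]

Computing each output sample:
(x ⊛ y)[0] = 0
(x ⊛ y)[1] = -5

x ⊛ y = [0, -5]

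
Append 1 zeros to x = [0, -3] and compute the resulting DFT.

Original 2-point DFT: [-3, 3]
Zero-padded 3-point DFT provides frequency interpolation.

DFT_3([x, 0, ...]) = [-3, 1.5000+2.5981i, 1.5000-2.5981i]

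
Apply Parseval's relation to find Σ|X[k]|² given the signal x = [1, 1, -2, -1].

Parseval: Σ|x[n]|² = (1/N)Σ|X[k]|², so Σ|X[k]|² = N·Σ|x[n]|² = 4·7.0000

Σ|X[k]|² = N·Σ|x[n]|² = 4·7.0000 = 28.0000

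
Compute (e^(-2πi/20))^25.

Since ω_20^20 = 1, powers reduce modulo 20.
25 mod 20 = 5
So ω_20^25 = ω_20^5 = e^(-2πi·5/20)

ω_20^25 = ω_20^5 = -1i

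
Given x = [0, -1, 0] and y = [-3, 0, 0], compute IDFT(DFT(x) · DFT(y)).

(x ⊛ y)[n] = Σ(m=0 to 2) x[m] · y[(n-m) mod 3]

Computing each output sample:
(x ⊛ y)[0] = 0
(x ⊛ y)[1] = 3
(x ⊛ y)[2] = 0

x ⊛ y = [0, 3, 0]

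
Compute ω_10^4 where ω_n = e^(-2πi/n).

ω_10^4 = e^(-2πi·4/10)
= cos(-2π·4/10) + i·sin(-2π·4/10)
= cos(-8π/10) + i·sin(-8π/10)

ω_10^4 = cos(-8π/10) + i·sin(-8π/10) = -0.8090-0.5878i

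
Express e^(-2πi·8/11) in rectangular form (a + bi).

ω_11^8 = e^(-2πi·8/11)
= cos(-2π·8/11) + i·sin(-2π·8/11)
= cos(-16π/11) + i·sin(-16π/11)

ω_11^8 = cos(-16π/11) + i·sin(-16π/11) = -0.1423+0.9898i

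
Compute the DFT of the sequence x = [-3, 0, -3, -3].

X[k] = Σ(n=0 to 3) x[n] · ω_4^(nk)
where ω_4 = e^(-2πi/4)

Computing each X[k]:
X[0] = -9
X[1] = -3i
X[2] = -3
X[3] = 3i

X = [-9, -3i, -3, 3i]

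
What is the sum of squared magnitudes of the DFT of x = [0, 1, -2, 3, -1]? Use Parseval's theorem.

Parseval: Σ|x[n]|² = (1/N)Σ|X[k]|², so Σ|X[k]|² = N·Σ|x[n]|² = 5·15.0000

Σ|X[k]|² = N·Σ|x[n]|² = 5·15.0000 = 75.0000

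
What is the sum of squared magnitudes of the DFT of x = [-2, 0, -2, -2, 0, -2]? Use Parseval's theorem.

Parseval: Σ|x[n]|² = (1/N)Σ|X[k]|², so Σ|X[k]|² = N·Σ|x[n]|² = 6·16.0000

Σ|X[k]|² = N·Σ|x[n]|² = 6·16.0000 = 96.0000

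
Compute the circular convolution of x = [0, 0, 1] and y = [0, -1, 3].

(x ⊛ y)[n] = Σ(m=0 to 2) x[m] · y[(n-m) mod 3]

Computing each output sample:
(x ⊛ y)[0] = -1
(x ⊛ y)[1] = 3
(x ⊛ y)[2] = 0

x ⊛ y = [-1, 3, 0]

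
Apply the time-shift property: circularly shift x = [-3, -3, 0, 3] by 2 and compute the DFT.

Time shift by 2: X_shifted[k] = ω_4^(2k) · X[k]
Shifted x = [0, 3, -3, -3]

DFT(x[n-2]) = [-3, 3-6i, -3, 3+6i]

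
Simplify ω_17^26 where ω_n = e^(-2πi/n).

Since ω_17^17 = 1, powers reduce modulo 17.
26 mod 17 = 9
So ω_17^26 = ω_17^9 = e^(-2πi·9/17)

ω_17^26 = ω_17^9 = -0.9830+0.1837i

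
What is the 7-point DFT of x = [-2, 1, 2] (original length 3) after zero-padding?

Original 3-point DFT: [1, -3.5000+0.8660i, -3.5000-0.8660i]
Zero-padded 7-point DFT provides frequency interpolation.

DFT_7([x, 0, ...]) = [1, -1.8216-2.7317i, -4.0245-0.1072i, -1.6540+1.1298i, -1.6540-1.1298i, -4.0245+0.1072i, -1.8216+2.7317i]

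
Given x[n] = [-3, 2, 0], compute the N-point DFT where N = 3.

X[k] = Σ(n=0 to 2) x[n] · ω_3^(nk)
where ω_3 = e^(-2πi/3)

Computing each X[k]:
X[0] = -1
X[1] = -4.0000-1.7321i
X[2] = -4.0000+1.7321i

X = [-1, -4.0000-1.7321i, -4.0000+1.7321i]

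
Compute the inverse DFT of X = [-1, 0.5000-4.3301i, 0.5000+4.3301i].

x[n] = (1/3) Σ(k=0 to 2) X[k] · e^(2πikn/3)

Computing each x[n]:
x[0] = 0
x[1] = 2
x[2] = -3

x = [0, 2, -3]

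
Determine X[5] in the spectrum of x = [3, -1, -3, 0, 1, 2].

X[5] = Σ(n=0 to 5) x[n] · ω_6^(5n) where ω_6 = e^(-2πi/6)
= (3)·ω_6^0 + (-1)·ω_6^5 + (-3)·ω_6^10 + (0)·ω_6^15 + (1)·ω_6^20 + (2)·ω_6^25

X[5] = 4.5000-6.0622i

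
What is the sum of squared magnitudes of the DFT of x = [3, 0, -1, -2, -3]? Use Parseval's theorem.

Parseval: Σ|x[n]|² = (1/N)Σ|X[k]|², so Σ|X[k]|² = N·Σ|x[n]|² = 5·23.0000

Σ|X[k]|² = N·Σ|x[n]|² = 5·23.0000 = 115.0000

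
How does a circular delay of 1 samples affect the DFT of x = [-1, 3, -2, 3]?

Time shift by 1: X_shifted[k] = ω_4^(1k) · X[k]
Shifted x = [3, -1, 3, -2]

DFT(x[n-1]) = [3, -1i, 9, 1i]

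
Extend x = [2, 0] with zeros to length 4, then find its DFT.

Original 2-point DFT: [2, 2]
Zero-padded 4-point DFT provides frequency interpolation.

DFT_4([x, 0, ...]) = [2, 2, 2, 2]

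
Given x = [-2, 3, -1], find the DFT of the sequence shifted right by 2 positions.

Time shift by 2: X_shifted[k] = ω_3^(2k) · X[k]
Shifted x = [3, -1, -2]

DFT(x[n-2]) = [0, 4.5000-0.8660i, 4.5000+0.8660i]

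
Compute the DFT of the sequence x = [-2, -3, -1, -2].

X[k] = Σ(n=0 to 3) x[n] · ω_4^(nk)
where ω_4 = e^(-2πi/4)

Computing each X[k]:
X[0] = -8
X[1] = -1+1i
X[2] = 2
X[3] = -1-1i

X = [-8, -1+1i, 2, -1-1i]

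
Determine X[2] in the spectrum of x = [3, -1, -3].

X[2] = Σ(n=0 to 2) x[n] · ω_3^(2n) where ω_3 = e^(-2πi/3)
= (3)·ω_3^0 + (-1)·ω_3^2 + (-3)·ω_3^4

X[2] = 5.0000+1.7321i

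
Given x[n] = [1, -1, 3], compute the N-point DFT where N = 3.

X[k] = Σ(n=0 to 2) x[n] · ω_3^(nk)
where ω_3 = e^(-2πi/3)

Computing each X[k]:
X[0] = 3
X[1] = 3.4641i
X[2] = -3.4641i

X = [3, 3.4641i, -3.4641i]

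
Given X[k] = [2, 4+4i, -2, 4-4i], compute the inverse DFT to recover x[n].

x[n] = (1/4) Σ(k=0 to 3) X[k] · e^(2πikn/4)

Computing each x[n]:
x[0] = 2
x[1] = -1
x[2] = -2
x[3] = 3

x = [2, -1, -2, 3]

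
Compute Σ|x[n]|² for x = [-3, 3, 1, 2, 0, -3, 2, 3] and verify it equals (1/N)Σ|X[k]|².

Time domain:
Σ|x[n]|² = |-3|² + |3|² + |1|² + |2|² + |0|² + |-3|² + |2|² + |3|² = 45.0000

Frequency domain:
(1/8)Σ|X[k]|² = (1/8)(|5|² + |1.9497-2.5355i|² + |-6+5i|² + |-7.9497-4.5355i|² + |-5|² + |-7.9497+4.5355i|² + |-6-5i|² + |1.9497+2.5355i|²) = (1/8)·360.0000 = 45.0000

Both sides agree, confirming Parseval's theorem.

Σ|x[n]|² = (1/N)Σ|X[k]|² = 45.0000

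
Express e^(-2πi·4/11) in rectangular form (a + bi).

ω_11^4 = e^(-2πi·4/11)
= cos(-2π·4/11) + i·sin(-2π·4/11)
= cos(-8π/11) + i·sin(-8π/11)

ω_11^4 = cos(-8π/11) + i·sin(-8π/11) = -0.6549-0.7557i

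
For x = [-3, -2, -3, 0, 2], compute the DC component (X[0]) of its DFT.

X[0] = Σ(n=0 to 4) x[n] · ω_5^0 = Σ x[n]
= (-3) + (-2) + (-3) + (0) + (2)

X[0] = -6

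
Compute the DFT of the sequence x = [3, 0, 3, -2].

X[k] = Σ(n=0 to 3) x[n] · ω_4^(nk)
where ω_4 = e^(-2πi/4)

Computing each X[k]:
X[0] = 4
X[1] = -2i
X[2] = 8
X[3] = 2i

X = [4, -2i, 8, 2i]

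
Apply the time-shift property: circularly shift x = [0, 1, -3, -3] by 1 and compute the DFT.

Time shift by 1: X_shifted[k] = ω_4^(1k) · X[k]
Shifted x = [-3, 0, 1, -3]

DFT(x[n-1]) = [-5, -4-3i, 1, -4+3i]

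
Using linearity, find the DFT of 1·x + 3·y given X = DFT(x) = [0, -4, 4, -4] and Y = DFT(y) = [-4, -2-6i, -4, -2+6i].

By linearity: DFT(1x + 3y) = 1·DFT(x) + 3·DFT(y)
= 1·[0, -4, 4, -4] + 3·[-4, -2-6i, -4, -2+6i]

Computing element-wise:
Z[0] = 1·(0) + 3·(-4) = -12
Z[1] = 1·(-4) + 3·(-2-6i) = -10-18i
Z[2] = 1·(4) + 3·(-4) = -8
Z[3] = 1·(-4) + 3·(-2+6i) = -10+18i

DFT(1x + 3y) = 1·X + 3·Y = [-12, -10-18i, -8, -10+18i]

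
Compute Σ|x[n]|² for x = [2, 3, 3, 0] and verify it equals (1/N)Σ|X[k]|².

Time domain:
Σ|x[n]|² = |2|² + |3|² + |3|² + |0|² = 22.0000

Frequency domain:
(1/4)Σ|X[k]|² = (1/4)(|8|² + |-1-3i|² + |2|² + |-1+3i|²) = (1/4)·88.0000 = 22.0000

Both sides agree, confirming Parseval's theorem.

Σ|x[n]|² = (1/N)Σ|X[k]|² = 22.0000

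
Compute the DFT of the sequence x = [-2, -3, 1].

X[k] = Σ(n=0 to 2) x[n] · ω_3^(nk)
where ω_3 = e^(-2πi/3)

Computing each X[k]:
X[0] = -4
X[1] = -1.0000+3.4641i
X[2] = -1.0000-3.4641i

X = [-4, -1.0000+3.4641i, -1.0000-3.4641i]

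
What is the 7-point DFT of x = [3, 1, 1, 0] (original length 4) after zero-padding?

Original 4-point DFT: [5, 2-1i, 3, 2+1i]
Zero-padded 7-point DFT provides frequency interpolation.

DFT_7([x, 0, ...]) = [5, 3.4010-1.7568i, 1.8765-0.5410i, 2.7225+0.3479i, 2.7225-0.3479i, 1.8765+0.5410i, 3.4010+1.7568i]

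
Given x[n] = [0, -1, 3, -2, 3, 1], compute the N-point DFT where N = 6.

X[k] = Σ(n=0 to 5) x[n] · ω_6^(nk)
where ω_6 = e^(-2πi/6)

Computing each X[k]:
X[0] = 4
X[1] = -1.0000+1.7321i
X[2] = -5.0000+1.7321i
X[3] = 8
X[4] = -5.0000-1.7321i
X[5] = -1.0000-1.7321i

X = [4, -1.0000+1.7321i, -5.0000+1.7321i, 8, -5.0000-1.7321i, -1.0000-1.7321i]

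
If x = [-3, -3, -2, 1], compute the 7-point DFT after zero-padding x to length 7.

Original 4-point DFT: [-7, -1+4i, -3, -1-4i]
Zero-padded 7-point DFT provides frequency interpolation.

DFT_7([x, 0, ...]) = [-7, -5.3264+3.8615i, 0.0930+2.8388i, -1.7666-1.2369i, -1.7666+1.2369i, 0.0930-2.8388i, -5.3264-3.8615i]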